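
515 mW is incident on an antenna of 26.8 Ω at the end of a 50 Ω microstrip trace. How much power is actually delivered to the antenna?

P_delivered ≈ 468 mW

Γ = (26.8 − 50)/(26.8 + 50) = -0.302
|Γ|² = 0.0913
P_refl = |Γ|²·P_inc = 47 mW, P_del = (1 − |Γ|²)·P_inc = 468 mW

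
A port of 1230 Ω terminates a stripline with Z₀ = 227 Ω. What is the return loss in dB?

RL ≈ 3.24 dB

Γ = (1230 − 227)/(1230 + 227) = 0.688
RL = −20·log₁₀|Γ| = −20·log₁₀(0.688)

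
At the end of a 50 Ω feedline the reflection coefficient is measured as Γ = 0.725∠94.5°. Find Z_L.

Z_L = Z_0·(1 + Γ)/(1 − Γ) = 50·(0.943 + j0.723)/(1.06 − j0.723)

Z_L ≈ 14.5 + j44.1 Ω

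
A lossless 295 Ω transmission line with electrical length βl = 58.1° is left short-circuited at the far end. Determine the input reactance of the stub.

tan(βl) = 1.61
For a short-circuited stub, Z_in = jZ_0·tan(βl)

X_in ≈ 474 Ω (inductive)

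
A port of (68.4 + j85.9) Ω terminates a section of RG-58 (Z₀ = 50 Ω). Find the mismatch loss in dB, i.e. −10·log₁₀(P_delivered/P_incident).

mismatch loss ≈ 1.94 dB

Γ = (18.4 + j85.9)/(118.4 + j85.9), |Γ| = 0.601
|Γ|² = 0.361, so P_del/P_inc = 1 − |Γ|² = 0.639
ML = −10·log₁₀(1 − |Γ|²)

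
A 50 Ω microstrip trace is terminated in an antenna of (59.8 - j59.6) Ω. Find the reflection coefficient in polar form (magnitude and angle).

Γ ≈ 0.483 ∠ -52.2°

Γ = (Z_L − Z_0)/(Z_L + Z_0) = (9.8 − j59.6)/(109.8 − j59.6)
|Γ| = 60.4/125 = 0.483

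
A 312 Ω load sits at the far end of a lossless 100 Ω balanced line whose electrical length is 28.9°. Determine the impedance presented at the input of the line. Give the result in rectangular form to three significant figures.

tan(βl) = tan(28.9°) = 0.552
Z_in = Z_0·(Z_L + jZ_0·tanβl)/(Z_0 + jZ_L·tanβl)
     = 100·(312 + j55.2)/(100 + j172)

Z_in ≈ 103 − j122 Ω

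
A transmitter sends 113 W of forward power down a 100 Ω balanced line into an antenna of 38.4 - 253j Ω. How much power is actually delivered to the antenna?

|Γ| = |(-61.6 − j253)/(138.4 − j253)| = 0.903
|Γ|² = 0.815
P_refl = |Γ|²·P_inc = 92.1 W, P_del = (1 − |Γ|²)·P_inc = 20.9 W

P_delivered ≈ 20.9 W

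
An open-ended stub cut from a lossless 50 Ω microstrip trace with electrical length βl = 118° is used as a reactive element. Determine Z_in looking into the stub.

Z_in ≈ +j26.6 Ω

tan(βl) = -1.88
For an open-ended stub, Z_in = −jZ_0·cot(βl) = −jZ_0/tan(βl)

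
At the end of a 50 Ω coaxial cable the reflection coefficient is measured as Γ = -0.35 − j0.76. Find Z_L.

Z_L = Z_0·(1 + Γ)/(1 − Γ) = 50·(0.65 − j0.76)/(1.35 + j0.76)

Z_L ≈ 6.25 − j31.7 Ω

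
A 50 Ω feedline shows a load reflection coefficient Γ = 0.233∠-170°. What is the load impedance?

Z_L = Z_0·(1 + Γ)/(1 − Γ) = 50·(0.771 − j0.0405)/(1.23 + j0.0405)

Z_L ≈ 31.2 − j2.67 Ω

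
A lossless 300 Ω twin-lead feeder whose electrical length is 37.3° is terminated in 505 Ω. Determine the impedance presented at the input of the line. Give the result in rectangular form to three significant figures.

tan(βl) = tan(37.3°) = 0.762
Z_in = Z_0·(Z_L + jZ_0·tanβl)/(Z_0 + jZ_L·tanβl)
     = 300·(505 + j229)/(300 + j385)

Z_in ≈ 302 − j158 Ω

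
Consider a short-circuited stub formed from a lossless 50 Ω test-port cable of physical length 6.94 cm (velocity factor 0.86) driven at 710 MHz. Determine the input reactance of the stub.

λ = v/f = 0.86·c / 710 MHz = 0.363 m
βl = 2π·l/λ = 2π × 0.191 = 68.8°
tan(βl) = 2.57
For a short-circuited stub, Z_in = jZ_0·tan(βl)

X_in ≈ 129 Ω (inductive)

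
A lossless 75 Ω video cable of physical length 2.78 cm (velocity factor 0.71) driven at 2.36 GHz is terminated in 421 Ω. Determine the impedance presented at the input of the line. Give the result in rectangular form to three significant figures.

λ = v/f = 0.71·c / 2.36 GHz = 0.0903 m
βl = 2π·l/λ = 2π × 0.308 = 111°
tan(βl) = tan(111°) = -2.62
Z_in = Z_0·(Z_L + jZ_0·tanβl)/(Z_0 + jZ_L·tanβl)
     = 75·(421 − j197)/(75 − j1100)

Z_in ≈ 15.2 + j27.6 Ω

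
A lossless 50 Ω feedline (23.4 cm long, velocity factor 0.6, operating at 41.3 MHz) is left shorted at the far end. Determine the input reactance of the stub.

X_in ≈ 17.5 Ω (inductive)

λ = v/f = 0.6·c / 41.3 MHz = 4.36 m
βl = 2π·l/λ = 2π × 0.0537 = 19.3°
tan(βl) = 0.351
For a shorted stub, Z_in = jZ_0·tan(βl)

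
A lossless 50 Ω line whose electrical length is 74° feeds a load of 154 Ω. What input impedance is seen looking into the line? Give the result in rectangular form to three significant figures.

Z_in ≈ 17.4 − j12.7 Ω

tan(βl) = tan(74°) = 3.49
Z_in = Z_0·(Z_L + jZ_0·tanβl)/(Z_0 + jZ_L·tanβl)
     = 50·(154 + j174)/(50 + j537)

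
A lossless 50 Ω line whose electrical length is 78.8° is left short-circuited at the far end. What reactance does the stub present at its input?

tan(βl) = 5.05
For a short-circuited stub, Z_in = jZ_0·tan(βl)

X_in ≈ 253 Ω (inductive)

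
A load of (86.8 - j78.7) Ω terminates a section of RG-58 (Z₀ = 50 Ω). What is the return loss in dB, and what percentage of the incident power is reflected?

RL ≈ 5.19 dB; 30.3% of incident power reflected

Γ = (36.8 − j78.7)/(136.8 − j78.7), |Γ| = 0.55
RL = −20·log₁₀(0.55) = 5.19 dB
P_refl/P_inc = |Γ|² = 0.303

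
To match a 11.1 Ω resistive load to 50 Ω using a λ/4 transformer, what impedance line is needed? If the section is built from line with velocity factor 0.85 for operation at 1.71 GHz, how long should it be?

Z_qwt ≈ 23.6 Ω; length ≈ 3.73 cm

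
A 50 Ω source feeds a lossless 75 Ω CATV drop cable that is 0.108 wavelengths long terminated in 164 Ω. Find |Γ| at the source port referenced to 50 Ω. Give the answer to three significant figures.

βl = 2π × 0.108 = 38.9°
tan(βl) = 0.806
Z_in = Z_0·(Z_L + jZ_0·tanβl)/(Z_0 + jZ_L·tanβl) = 65.9 − j55.7 Ω
Γ_s = (Z_in − Z_s)/(Z_in + Z_s) = (15.9 − j55.7)/(116 − j55.7), |Γ_s| = 0.45

|Γ| ≈ 0.45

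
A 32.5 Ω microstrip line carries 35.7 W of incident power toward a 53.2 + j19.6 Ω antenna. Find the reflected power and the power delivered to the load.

|Γ| = |(20.7 + j19.6)/(85.7 + j19.6)| = 0.324
|Γ|² = 0.105
P_refl = |Γ|²·P_inc = 3.75 W, P_del = (1 − |Γ|²)·P_inc = 31.9 W

P_reflected ≈ 3.75 W; P_delivered ≈ 31.9 W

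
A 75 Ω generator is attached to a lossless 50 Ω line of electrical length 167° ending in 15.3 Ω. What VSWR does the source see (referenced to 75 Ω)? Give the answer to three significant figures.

tan(βl) = -0.231
Z_in = Z_0·(Z_L + jZ_0·tanβl)/(Z_0 + jZ_L·tanβl) = 16 − j10.4 Ω
Γ_s = (Z_in − Z_s)/(Z_in + Z_s) = (-59 − j10.4)/(91 − j10.4), |Γ_s| = 0.653
VSWR = (1 + |Γ_s|)/(1 − |Γ_s|)

VSWR ≈ 4.77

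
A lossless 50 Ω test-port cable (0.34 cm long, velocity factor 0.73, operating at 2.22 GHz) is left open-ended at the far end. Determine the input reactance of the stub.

X_in ≈ -227 Ω (capacitive)

λ = v/f = 0.73·c / 2.22 GHz = 0.0986 m
βl = 2π·l/λ = 2π × 0.0345 = 12.4°
tan(βl) = 0.22
For an open-ended stub, Z_in = −jZ_0·cot(βl) = −jZ_0/tan(βl)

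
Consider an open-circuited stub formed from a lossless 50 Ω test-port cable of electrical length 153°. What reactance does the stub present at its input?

X_in ≈ 98.1 Ω (inductive)

tan(βl) = -0.51
For an open-circuited stub, Z_in = −jZ_0·cot(βl) = −jZ_0/tan(βl)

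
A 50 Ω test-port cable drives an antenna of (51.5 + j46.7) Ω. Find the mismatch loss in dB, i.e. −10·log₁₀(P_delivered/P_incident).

Γ = (1.5 + j46.7)/(101.5 + j46.7), |Γ| = 0.418
|Γ|² = 0.175, so P_del/P_inc = 1 − |Γ|² = 0.825
ML = −10·log₁₀(1 − |Γ|²)

mismatch loss ≈ 0.835 dB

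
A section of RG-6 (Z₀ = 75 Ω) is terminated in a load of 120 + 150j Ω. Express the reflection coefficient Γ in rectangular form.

Γ ≈ 0.517 + j0.372

Γ = (Z_L − Z_0)/(Z_L + Z_0) = (45 + j150)/(195 + j150)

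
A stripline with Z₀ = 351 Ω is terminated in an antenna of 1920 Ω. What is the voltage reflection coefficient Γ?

Γ = 0.691

Γ = (Z_L − Z_0)/(Z_L + Z_0) = (1920 − 351)/(1920 + 351) = 1569/2271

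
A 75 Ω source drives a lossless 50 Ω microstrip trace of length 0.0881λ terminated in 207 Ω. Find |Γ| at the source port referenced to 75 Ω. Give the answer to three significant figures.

βl = 2π × 0.0881 = 31.7°
tan(βl) = 0.618
Z_in = Z_0·(Z_L + jZ_0·tanβl)/(Z_0 + jZ_L·tanβl) = 37.9 − j66.1 Ω
Γ_s = (Z_in − Z_s)/(Z_in + Z_s) = (-37.1 − j66.1)/(113 − j66.1), |Γ_s| = 0.579

|Γ| ≈ 0.579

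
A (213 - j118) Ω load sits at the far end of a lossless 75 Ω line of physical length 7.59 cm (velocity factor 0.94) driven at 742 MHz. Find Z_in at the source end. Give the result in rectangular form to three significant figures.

λ = v/f = 0.94·c / 742 MHz = 0.38 m
βl = 2π·l/λ = 2π × 0.2 = 71.9°
tan(βl) = tan(71.9°) = 3.06
Z_in = Z_0·(Z_L + jZ_0·tanβl)/(Z_0 + jZ_L·tanβl)
     = 75·(213 + j111)/(436 + j651)

Z_in ≈ 20.2 − j11 Ω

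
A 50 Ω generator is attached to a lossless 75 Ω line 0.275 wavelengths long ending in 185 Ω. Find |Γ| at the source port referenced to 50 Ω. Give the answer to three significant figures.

|Γ| ≈ 0.262

βl = 2π × 0.275 = 99°
tan(βl) = -6.31
Z_in = Z_0·(Z_L + jZ_0·tanβl)/(Z_0 + jZ_L·tanβl) = 31 + j9.89 Ω
Γ_s = (Z_in − Z_s)/(Z_in + Z_s) = (-19 + j9.89)/(81 + j9.89), |Γ_s| = 0.262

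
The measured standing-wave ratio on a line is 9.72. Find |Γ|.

|Γ| = (S − 1)/(S + 1) = (9.72 − 1)/(9.72 + 1) = 8.72/10.7

|Γ| ≈ 0.813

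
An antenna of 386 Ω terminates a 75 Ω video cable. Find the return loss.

Γ = (386 − 75)/(386 + 75) = 0.675
RL = −20·log₁₀|Γ| = −20·log₁₀(0.675)

RL ≈ 3.42 dB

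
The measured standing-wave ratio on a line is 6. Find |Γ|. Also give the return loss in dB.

|Γ| ≈ 0.714; return loss ≈ 2.92 dB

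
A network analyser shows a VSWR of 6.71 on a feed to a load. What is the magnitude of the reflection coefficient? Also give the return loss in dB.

|Γ| ≈ 0.741; return loss ≈ 2.61 dB

|Γ| = (S − 1)/(S + 1) = (6.71 − 1)/(6.71 + 1) = 5.71/7.71
RL = −20·log₁₀|Γ| = −20·log₁₀(0.741)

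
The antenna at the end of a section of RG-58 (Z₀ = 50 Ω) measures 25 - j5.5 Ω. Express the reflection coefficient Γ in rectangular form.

Γ = (Z_L − Z_0)/(Z_L + Z_0) = (-25 − j5.5)/(75 − j5.5)

Γ ≈ -0.326 − j0.0973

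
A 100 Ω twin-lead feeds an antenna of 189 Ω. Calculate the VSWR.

VSWR ≈ 1.89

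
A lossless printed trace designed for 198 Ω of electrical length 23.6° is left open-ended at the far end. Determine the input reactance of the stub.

tan(βl) = 0.437
For an open-ended stub, Z_in = −jZ_0·cot(βl) = −jZ_0/tan(βl)

X_in ≈ -453 Ω (capacitive)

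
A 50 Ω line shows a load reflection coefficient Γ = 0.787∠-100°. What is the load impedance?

Z_L = Z_0·(1 + Γ)/(1 − Γ) = 50·(0.863 − j0.775)/(1.14 + j0.775)

Z_L ≈ 10.1 − j40.9 Ω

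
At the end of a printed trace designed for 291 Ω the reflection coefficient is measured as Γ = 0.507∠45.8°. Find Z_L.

Z_L ≈ 393 + j385 Ω

Z_L = Z_0·(1 + Γ)/(1 − Γ) = 291·(1.35 + j0.363)/(0.647 − j0.363)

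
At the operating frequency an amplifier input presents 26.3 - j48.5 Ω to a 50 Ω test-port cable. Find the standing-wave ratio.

VSWR ≈ 3.96

Γ = (Z_L − Z_0)/(Z_L + Z_0) = (-23.7 − j48.5)/(76.3 − j48.5)
|Γ| = 54/90.4 = 0.597
VSWR = (1 + |Γ|)/(1 − |Γ|) = 1.6/0.403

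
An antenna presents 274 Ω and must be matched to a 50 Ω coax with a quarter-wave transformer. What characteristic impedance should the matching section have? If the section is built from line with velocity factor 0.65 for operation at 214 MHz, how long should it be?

Z_qwt ≈ 117 Ω; length ≈ 22.8 cm

Z_qwt = √(Z_0·R_L) = √(50 × 274) = √13700
λ = 0.65·c/f = 0.911 m, so l = λ/4 = 0.228 m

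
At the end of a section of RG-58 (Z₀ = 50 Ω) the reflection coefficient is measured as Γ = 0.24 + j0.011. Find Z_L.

Z_L ≈ 81.6 + j1.9 Ω

Z_L = Z_0·(1 + Γ)/(1 − Γ) = 50·(1.24 + j0.011)/(0.76 − j0.011)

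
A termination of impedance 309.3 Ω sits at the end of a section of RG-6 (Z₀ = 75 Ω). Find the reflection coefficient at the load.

Γ = (Z_L − Z_0)/(Z_L + Z_0) = (309.3 − 75)/(309.3 + 75) = 234.3/384.3

Γ = 0.61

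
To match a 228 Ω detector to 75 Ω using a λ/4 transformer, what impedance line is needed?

Z_qwt = √(Z_0·R_L) = √(75 × 228) = √17100

Z_qwt ≈ 131 Ω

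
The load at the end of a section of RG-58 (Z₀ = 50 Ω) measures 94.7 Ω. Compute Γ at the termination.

Γ = (Z_L − Z_0)/(Z_L + Z_0) = (94.7 − 50)/(94.7 + 50) = 44.7/144.7

Γ = 0.309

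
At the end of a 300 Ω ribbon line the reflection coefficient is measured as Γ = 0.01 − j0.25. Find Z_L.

Z_L = Z_0·(1 + Γ)/(1 − Γ) = 300·(1.01 − j0.25)/(0.99 + j0.25)

Z_L ≈ 270 − j144 Ω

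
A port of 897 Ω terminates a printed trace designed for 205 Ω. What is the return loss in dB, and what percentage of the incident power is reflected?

Γ = (897 − 205)/(897 + 205) = 0.628
RL = −20·log₁₀(0.628) = 4.04 dB
P_refl/P_inc = |Γ|² = 0.394

RL ≈ 4.04 dB; 39.4% of incident power reflected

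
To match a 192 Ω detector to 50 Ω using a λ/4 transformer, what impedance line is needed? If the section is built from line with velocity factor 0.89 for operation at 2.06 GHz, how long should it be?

Z_qwt ≈ 98 Ω; length ≈ 3.24 cm

Z_qwt = √(Z_0·R_L) = √(50 × 192) = √9600
λ = 0.89·c/f = 0.13 m, so l = λ/4 = 0.0324 m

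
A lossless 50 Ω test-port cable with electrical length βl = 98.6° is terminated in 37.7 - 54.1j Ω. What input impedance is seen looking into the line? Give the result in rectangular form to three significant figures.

tan(βl) = tan(98.6°) = -6.61
Z_in = Z_0·(Z_L + jZ_0·tanβl)/(Z_0 + jZ_L·tanβl)
     = 50·(37.7 − j385)/(-308 − j249)

Z_in ≈ 26.9 + j40.7 Ω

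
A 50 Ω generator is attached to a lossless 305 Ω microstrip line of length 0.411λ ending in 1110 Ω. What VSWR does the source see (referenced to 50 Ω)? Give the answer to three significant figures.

βl = 2π × 0.411 = 148°
tan(βl) = -0.626
Z_in = Z_0·(Z_L + jZ_0·tanβl)/(Z_0 + jZ_L·tanβl) = 250 + j378 Ω
Γ_s = (Z_in − Z_s)/(Z_in + Z_s) = (200 + j378)/(300 + j378), |Γ_s| = 0.886
VSWR = (1 + |Γ_s|)/(1 − |Γ_s|)

VSWR ≈ 16.6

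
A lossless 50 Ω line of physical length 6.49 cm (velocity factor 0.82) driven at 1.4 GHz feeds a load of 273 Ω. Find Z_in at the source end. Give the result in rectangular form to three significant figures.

λ = v/f = 0.82·c / 1.4 GHz = 0.176 m
βl = 2π·l/λ = 2π × 0.369 = 133°
tan(βl) = tan(133°) = -1.07
Z_in = Z_0·(Z_L + jZ_0·tanβl)/(Z_0 + jZ_L·tanβl)
     = 50·(273 − j53.7)/(50 − j293)

Z_in ≈ 16.6 + j43.7 Ω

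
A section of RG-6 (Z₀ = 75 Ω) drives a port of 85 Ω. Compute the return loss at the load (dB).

RL ≈ 24.1 dB

Γ = (85 − 75)/(85 + 75) = 0.0625
RL = −20·log₁₀|Γ| = −20·log₁₀(0.0625)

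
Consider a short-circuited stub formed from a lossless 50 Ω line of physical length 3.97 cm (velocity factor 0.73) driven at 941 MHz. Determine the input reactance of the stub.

X_in ≈ 91.7 Ω (inductive)

λ = v/f = 0.73·c / 941 MHz = 0.233 m
βl = 2π·l/λ = 2π × 0.171 = 61.4°
tan(βl) = 1.83
For a short-circuited stub, Z_in = jZ_0·tan(βl)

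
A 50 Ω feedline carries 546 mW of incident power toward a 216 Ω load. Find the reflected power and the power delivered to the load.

Γ = (216 − 50)/(216 + 50) = 0.624
|Γ|² = 0.389
P_refl = |Γ|²·P_inc = 213 mW, P_del = (1 − |Γ|²)·P_inc = 333 mW

P_reflected ≈ 213 mW; P_delivered ≈ 333 mW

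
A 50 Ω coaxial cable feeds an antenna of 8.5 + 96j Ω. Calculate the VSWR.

Γ = (Z_L − Z_0)/(Z_L + Z_0) = (-41.5 + j96)/(58.5 + j96)
|Γ| = 105/112 = 0.93
VSWR = (1 + |Γ|)/(1 − |Γ|) = 1.93/0.0697

VSWR ≈ 27.7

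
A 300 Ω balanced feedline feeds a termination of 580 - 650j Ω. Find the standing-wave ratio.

Γ = (Z_L − Z_0)/(Z_L + Z_0) = (280 − j650)/(880 − j650)
|Γ| = 708/1090 = 0.647
VSWR = (1 + |Γ|)/(1 − |Γ|) = 1.65/0.353

VSWR ≈ 4.66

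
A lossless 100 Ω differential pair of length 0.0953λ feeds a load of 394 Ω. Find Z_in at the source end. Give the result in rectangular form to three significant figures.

Z_in ≈ 70.2 − j120 Ω

βl = 2π × 0.0953 = 34.3°
tan(βl) = tan(34.3°) = 0.682
Z_in = Z_0·(Z_L + jZ_0·tanβl)/(Z_0 + jZ_L·tanβl)
     = 100·(394 + j68.2)/(100 + j269)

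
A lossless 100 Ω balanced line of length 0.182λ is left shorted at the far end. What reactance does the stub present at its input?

βl = 2π × 0.182 = 65.5°
tan(βl) = 2.2
For a shorted stub, Z_in = jZ_0·tan(βl)

X_in ≈ 220 Ω (inductive)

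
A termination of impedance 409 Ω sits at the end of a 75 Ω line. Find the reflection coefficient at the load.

Γ = (Z_L − Z_0)/(Z_L + Z_0) = (409 − 75)/(409 + 75) = 334/484

Γ = 0.69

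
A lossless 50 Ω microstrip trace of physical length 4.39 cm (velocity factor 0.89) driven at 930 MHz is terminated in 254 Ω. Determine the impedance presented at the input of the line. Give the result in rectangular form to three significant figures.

Z_in ≈ 14.4 − j33 Ω

λ = v/f = 0.89·c / 930 MHz = 0.287 m
βl = 2π·l/λ = 2π × 0.153 = 55°
tan(βl) = tan(55°) = 1.43
Z_in = Z_0·(Z_L + jZ_0·tanβl)/(Z_0 + jZ_L·tanβl)
     = 50·(254 + j71.5)/(50 + j363)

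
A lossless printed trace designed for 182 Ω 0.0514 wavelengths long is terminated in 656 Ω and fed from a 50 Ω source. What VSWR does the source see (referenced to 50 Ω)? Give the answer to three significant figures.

βl = 2π × 0.0514 = 18.5°
tan(βl) = 0.335
Z_in = Z_0·(Z_L + jZ_0·tanβl)/(Z_0 + jZ_L·tanβl) = 297 − j298 Ω
Γ_s = (Z_in − Z_s)/(Z_in + Z_s) = (247 − j298)/(347 − j298), |Γ_s| = 0.846
VSWR = (1 + |Γ_s|)/(1 − |Γ_s|)

VSWR ≈ 12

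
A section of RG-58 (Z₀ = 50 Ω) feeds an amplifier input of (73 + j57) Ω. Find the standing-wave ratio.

VSWR ≈ 2.66

Γ = (Z_L − Z_0)/(Z_L + Z_0) = (23 + j57)/(123 + j57)
|Γ| = 61.5/136 = 0.453
VSWR = (1 + |Γ|)/(1 − |Γ|) = 1.45/0.547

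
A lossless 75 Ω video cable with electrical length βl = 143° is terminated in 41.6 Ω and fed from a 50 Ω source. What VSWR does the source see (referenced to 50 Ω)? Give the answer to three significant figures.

tan(βl) = -0.754
Z_in = Z_0·(Z_L + jZ_0·tanβl)/(Z_0 + jZ_L·tanβl) = 55.5 − j33.3 Ω
Γ_s = (Z_in − Z_s)/(Z_in + Z_s) = (5.52 − j33.3)/(106 − j33.3), |Γ_s| = 0.305
VSWR = (1 + |Γ_s|)/(1 − |Γ_s|)

VSWR ≈ 1.88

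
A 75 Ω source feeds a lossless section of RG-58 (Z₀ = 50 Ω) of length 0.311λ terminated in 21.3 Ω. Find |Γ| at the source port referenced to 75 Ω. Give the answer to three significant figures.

βl = 2π × 0.311 = 112°
tan(βl) = -2.48
Z_in = Z_0·(Z_L + jZ_0·tanβl)/(Z_0 + jZ_L·tanβl) = 72 − j48 Ω
Γ_s = (Z_in − Z_s)/(Z_in + Z_s) = (-3.03 − j48)/(147 − j48), |Γ_s| = 0.311

|Γ| ≈ 0.311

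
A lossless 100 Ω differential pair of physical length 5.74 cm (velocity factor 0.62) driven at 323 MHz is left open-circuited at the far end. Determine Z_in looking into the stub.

λ = v/f = 0.62·c / 323 MHz = 0.576 m
βl = 2π·l/λ = 2π × 0.0997 = 35.9°
tan(βl) = 0.723
For an open-circuited stub, Z_in = −jZ_0·cot(βl) = −jZ_0/tan(βl)

Z_in ≈ −j138 Ω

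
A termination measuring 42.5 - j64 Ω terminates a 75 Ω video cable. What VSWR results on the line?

VSWR ≈ 3.31

Γ = (Z_L − Z_0)/(Z_L + Z_0) = (-32.5 − j64)/(117.5 − j64)
|Γ| = 71.8/134 = 0.536
VSWR = (1 + |Γ|)/(1 − |Γ|) = 1.54/0.464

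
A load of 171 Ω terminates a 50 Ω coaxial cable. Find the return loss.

RL ≈ 5.23 dB

Γ = (171 − 50)/(171 + 50) = 0.548
RL = −20·log₁₀|Γ| = −20·log₁₀(0.548)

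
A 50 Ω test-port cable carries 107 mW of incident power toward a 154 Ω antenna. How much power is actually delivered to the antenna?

Γ = (154 − 50)/(154 + 50) = 0.51
|Γ|² = 0.26
P_refl = |Γ|²·P_inc = 27.8 mW, P_del = (1 − |Γ|²)·P_inc = 79.2 mW

P_delivered ≈ 79.2 mW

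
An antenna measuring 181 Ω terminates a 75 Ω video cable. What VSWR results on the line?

VSWR ≈ 2.41

For a purely resistive load, VSWR = R_L/Z_0 or Z_0/R_L (whichever > 1) = 181/75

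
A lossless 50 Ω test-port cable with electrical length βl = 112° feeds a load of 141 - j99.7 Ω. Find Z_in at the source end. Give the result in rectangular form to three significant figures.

tan(βl) = tan(112°) = -2.48
Z_in = Z_0·(Z_L + jZ_0·tanβl)/(Z_0 + jZ_L·tanβl)
     = 50·(141 − j223)/(-197 − j349)

Z_in ≈ 15.6 + j29 Ω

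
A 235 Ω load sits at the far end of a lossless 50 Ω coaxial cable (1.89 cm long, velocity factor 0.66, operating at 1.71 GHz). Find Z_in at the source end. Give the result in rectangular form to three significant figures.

λ = v/f = 0.66·c / 1.71 GHz = 0.116 m
βl = 2π·l/λ = 2π × 0.163 = 58.8°
tan(βl) = tan(58.8°) = 1.65
Z_in = Z_0·(Z_L + jZ_0·tanβl)/(Z_0 + jZ_L·tanβl)
     = 50·(235 + j82.4)/(50 + j387)

Z_in ≈ 14.3 − j28.5 Ω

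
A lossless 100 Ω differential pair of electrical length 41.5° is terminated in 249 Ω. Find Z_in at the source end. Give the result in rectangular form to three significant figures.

tan(βl) = tan(41.5°) = 0.885
Z_in = Z_0·(Z_L + jZ_0·tanβl)/(Z_0 + jZ_L·tanβl)
     = 100·(249 + j88.5)/(100 + j220)

Z_in ≈ 75.8 − j78.6 Ω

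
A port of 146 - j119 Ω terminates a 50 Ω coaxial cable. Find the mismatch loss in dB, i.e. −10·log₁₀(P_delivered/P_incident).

mismatch loss ≈ 2.55 dB

Γ = (96 − j119)/(196 − j119), |Γ| = 0.667
|Γ|² = 0.445, so P_del/P_inc = 1 − |Γ|² = 0.555
ML = −10·log₁₀(1 − |Γ|²)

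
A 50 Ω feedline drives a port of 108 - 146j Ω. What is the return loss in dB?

RL ≈ 2.73 dB

Γ = (58 − j146)/(158 − j146), |Γ| = 0.73
RL = −20·log₁₀|Γ| = −20·log₁₀(0.73)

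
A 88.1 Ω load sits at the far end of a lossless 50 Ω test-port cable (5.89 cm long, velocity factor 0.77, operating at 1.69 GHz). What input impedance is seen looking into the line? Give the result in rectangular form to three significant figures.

λ = v/f = 0.77·c / 1.69 GHz = 0.137 m
βl = 2π·l/λ = 2π × 0.431 = 155°
tan(βl) = tan(155°) = -0.464
Z_in = Z_0·(Z_L + jZ_0·tanβl)/(Z_0 + jZ_L·tanβl)
     = 50·(88.1 − j23.2)/(50 − j40.8)

Z_in ≈ 64.2 + j29.3 Ω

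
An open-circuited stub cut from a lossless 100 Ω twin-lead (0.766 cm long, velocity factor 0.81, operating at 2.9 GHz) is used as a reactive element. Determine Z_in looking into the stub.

λ = v/f = 0.81·c / 2.9 GHz = 0.0838 m
βl = 2π·l/λ = 2π × 0.0914 = 32.9°
tan(βl) = 0.647
For an open-circuited stub, Z_in = −jZ_0·cot(βl) = −jZ_0/tan(βl)

Z_in ≈ −j155 Ω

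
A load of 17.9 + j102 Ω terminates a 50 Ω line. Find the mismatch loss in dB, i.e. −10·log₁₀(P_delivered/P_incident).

Γ = (-32.1 + j102)/(67.9 + j102), |Γ| = 0.873
|Γ|² = 0.762, so P_del/P_inc = 1 − |Γ|² = 0.238
ML = −10·log₁₀(1 − |Γ|²)

mismatch loss ≈ 6.23 dB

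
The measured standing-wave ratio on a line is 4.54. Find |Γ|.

|Γ| = (S − 1)/(S + 1) = (4.54 − 1)/(4.54 + 1) = 3.54/5.54

|Γ| ≈ 0.639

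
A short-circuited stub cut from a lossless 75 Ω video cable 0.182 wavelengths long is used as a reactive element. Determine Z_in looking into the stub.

Z_in ≈ +j165 Ω

βl = 2π × 0.182 = 65.5°
tan(βl) = 2.2
For a short-circuited stub, Z_in = jZ_0·tan(βl)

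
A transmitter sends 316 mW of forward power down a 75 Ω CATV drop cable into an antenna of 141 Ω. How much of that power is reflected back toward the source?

Γ = (141 − 75)/(141 + 75) = 0.306
|Γ|² = 0.0934
P_refl = |Γ|²·P_inc = 29.5 mW, P_del = (1 − |Γ|²)·P_inc = 286 mW

P_reflected ≈ 29.5 mW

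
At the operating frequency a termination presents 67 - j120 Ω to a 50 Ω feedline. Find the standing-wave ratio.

VSWR ≈ 6.22

Γ = (Z_L − Z_0)/(Z_L + Z_0) = (17 − j120)/(117 − j120)
|Γ| = 121/168 = 0.723
VSWR = (1 + |Γ|)/(1 − |Γ|) = 1.72/0.277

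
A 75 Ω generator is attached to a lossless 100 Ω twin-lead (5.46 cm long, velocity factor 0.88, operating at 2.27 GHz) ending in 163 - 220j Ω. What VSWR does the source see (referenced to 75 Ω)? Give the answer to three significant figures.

λ = v/f = 0.88·c / 2.27 GHz = 0.116 m
βl = 2π·l/λ = 2π × 0.469 = 169°
tan(βl) = -0.194
Z_in = Z_0·(Z_L + jZ_0·tanβl)/(Z_0 + jZ_L·tanβl) = 395 − j200 Ω
Γ_s = (Z_in − Z_s)/(Z_in + Z_s) = (320 − j200)/(470 − j200), |Γ_s| = 0.739
VSWR = (1 + |Γ_s|)/(1 − |Γ_s|)

VSWR ≈ 6.65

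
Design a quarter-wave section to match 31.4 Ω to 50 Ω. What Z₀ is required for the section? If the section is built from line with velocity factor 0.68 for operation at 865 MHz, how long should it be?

Z_qwt ≈ 39.6 Ω; length ≈ 5.9 cm

Z_qwt = √(Z_0·R_L) = √(50 × 31.4) = √1570
λ = 0.68·c/f = 0.236 m, so l = λ/4 = 0.059 m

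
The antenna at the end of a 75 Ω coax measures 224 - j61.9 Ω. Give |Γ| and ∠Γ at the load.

Γ ≈ 0.528 ∠ -10.9°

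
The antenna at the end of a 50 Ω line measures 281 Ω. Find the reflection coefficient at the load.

Γ = 0.698

Γ = (Z_L − Z_0)/(Z_L + Z_0) = (281 − 50)/(281 + 50) = 231/331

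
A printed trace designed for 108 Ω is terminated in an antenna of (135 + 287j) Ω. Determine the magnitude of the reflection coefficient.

|Γ| ≈ 0.767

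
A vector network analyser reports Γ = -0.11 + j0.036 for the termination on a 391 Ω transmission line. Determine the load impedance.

Z_L = Z_0·(1 + Γ)/(1 − Γ) = 391·(0.89 + j0.036)/(1.11 − j0.036)

Z_L ≈ 313 + j22.8 Ω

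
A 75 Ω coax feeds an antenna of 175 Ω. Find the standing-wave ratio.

VSWR ≈ 2.33

Γ = (175 − 75)/(175 + 75) = 0.4
VSWR = (1 + 0.4)/(1 − 0.4)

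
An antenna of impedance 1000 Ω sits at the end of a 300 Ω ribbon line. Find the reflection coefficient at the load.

Γ = 0.538

Γ = (Z_L − Z_0)/(Z_L + Z_0) = (1000 − 300)/(1000 + 300) = 700/1300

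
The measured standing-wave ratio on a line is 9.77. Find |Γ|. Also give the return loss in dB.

|Γ| ≈ 0.814; return loss ≈ 1.78 dB

|Γ| = (S − 1)/(S + 1) = (9.77 − 1)/(9.77 + 1) = 8.77/10.8
RL = −20·log₁₀|Γ| = −20·log₁₀(0.814)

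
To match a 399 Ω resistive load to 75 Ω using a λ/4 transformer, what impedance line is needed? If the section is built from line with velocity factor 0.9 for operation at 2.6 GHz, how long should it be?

Z_qwt = √(Z_0·R_L) = √(75 × 399) = √29920
λ = 0.9·c/f = 0.104 m, so l = λ/4 = 0.026 m

Z_qwt ≈ 173 Ω; length ≈ 2.6 cm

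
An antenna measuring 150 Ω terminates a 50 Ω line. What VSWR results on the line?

VSWR ≈ 3

Γ = (150 − 50)/(150 + 50) = 0.5
VSWR = (1 + 0.5)/(1 − 0.5)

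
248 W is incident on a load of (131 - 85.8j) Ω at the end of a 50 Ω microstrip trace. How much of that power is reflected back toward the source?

P_reflected ≈ 86.1 W

|Γ| = |(81 − j85.8)/(181 − j85.8)| = 0.589
|Γ|² = 0.347
P_refl = |Γ|²·P_inc = 86.1 W, P_del = (1 − |Γ|²)·P_inc = 162 W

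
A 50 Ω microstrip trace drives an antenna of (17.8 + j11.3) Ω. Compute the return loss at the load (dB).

Γ = (-32.2 + j11.3)/(67.8 + j11.3), |Γ| = 0.496
RL = −20·log₁₀|Γ| = −20·log₁₀(0.496)

RL ≈ 6.08 dB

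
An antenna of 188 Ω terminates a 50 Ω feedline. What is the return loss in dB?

Γ = (188 − 50)/(188 + 50) = 0.58
RL = −20·log₁₀|Γ| = −20·log₁₀(0.58)

RL ≈ 4.73 dB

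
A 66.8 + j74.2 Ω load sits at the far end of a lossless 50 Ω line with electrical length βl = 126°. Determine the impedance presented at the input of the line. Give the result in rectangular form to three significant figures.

tan(βl) = tan(126°) = -1.38
Z_in = Z_0·(Z_L + jZ_0·tanβl)/(Z_0 + jZ_L·tanβl)
     = 50·(66.8 + j5.38)/(152 − j91.9)

Z_in ≈ 15.3 + j11 Ω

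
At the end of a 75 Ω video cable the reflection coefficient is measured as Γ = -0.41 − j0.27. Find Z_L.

Z_L ≈ 27.6 − j19.7 Ω

Z_L = Z_0·(1 + Γ)/(1 − Γ) = 75·(0.59 − j0.27)/(1.41 + j0.27)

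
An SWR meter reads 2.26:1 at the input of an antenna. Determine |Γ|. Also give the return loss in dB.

|Γ| ≈ 0.387; return loss ≈ 8.26 dB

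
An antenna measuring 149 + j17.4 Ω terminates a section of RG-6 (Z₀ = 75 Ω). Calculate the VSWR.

VSWR ≈ 2.02

Γ = (Z_L − Z_0)/(Z_L + Z_0) = (74 + j17.4)/(224 + j17.4)
|Γ| = 76/225 = 0.338
VSWR = (1 + |Γ|)/(1 − |Γ|) = 1.34/0.662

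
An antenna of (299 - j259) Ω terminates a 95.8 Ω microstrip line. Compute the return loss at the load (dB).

Γ = (203.2 − j259)/(394.8 − j259), |Γ| = 0.697
RL = −20·log₁₀|Γ| = −20·log₁₀(0.697)

RL ≈ 3.13 dB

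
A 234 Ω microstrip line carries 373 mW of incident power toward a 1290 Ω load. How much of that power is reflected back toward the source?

Γ = (1290 − 234)/(1290 + 234) = 0.693
|Γ|² = 0.48
P_refl = |Γ|²·P_inc = 179 mW, P_del = (1 − |Γ|²)·P_inc = 194 mW

P_reflected ≈ 179 mW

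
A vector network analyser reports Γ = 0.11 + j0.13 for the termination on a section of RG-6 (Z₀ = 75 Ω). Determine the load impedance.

Z_L = Z_0·(1 + Γ)/(1 − Γ) = 75·(1.11 + j0.13)/(0.89 − j0.13)

Z_L ≈ 90 + j24.1 Ω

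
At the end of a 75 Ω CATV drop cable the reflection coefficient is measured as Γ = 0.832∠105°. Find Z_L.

Z_L = Z_0·(1 + Γ)/(1 − Γ) = 75·(0.785 + j0.804)/(1.22 − j0.804)

Z_L ≈ 10.9 + j56.8 Ω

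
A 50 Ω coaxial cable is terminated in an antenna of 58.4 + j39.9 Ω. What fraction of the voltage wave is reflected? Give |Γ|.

|Γ| ≈ 0.353

Γ = (Z_L − Z_0)/(Z_L + Z_0) = (8.4 + j39.9)/(108.4 + j39.9)
|Γ| = 40.8/116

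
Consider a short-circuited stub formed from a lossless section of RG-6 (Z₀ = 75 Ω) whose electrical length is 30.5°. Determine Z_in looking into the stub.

Z_in ≈ +j44.2 Ω

tan(βl) = 0.589
For a short-circuited stub, Z_in = jZ_0·tan(βl)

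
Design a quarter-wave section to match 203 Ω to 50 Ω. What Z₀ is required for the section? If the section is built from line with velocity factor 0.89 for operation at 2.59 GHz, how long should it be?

Z_qwt ≈ 101 Ω; length ≈ 2.58 cm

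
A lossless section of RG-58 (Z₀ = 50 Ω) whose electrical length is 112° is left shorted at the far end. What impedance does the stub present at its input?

tan(βl) = -2.48
For a shorted stub, Z_in = jZ_0·tan(βl)

Z_in ≈ −j124 Ω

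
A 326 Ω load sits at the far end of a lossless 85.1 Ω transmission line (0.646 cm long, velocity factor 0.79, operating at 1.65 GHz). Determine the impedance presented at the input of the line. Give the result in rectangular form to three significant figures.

λ = v/f = 0.79·c / 1.65 GHz = 0.144 m
βl = 2π·l/λ = 2π × 0.045 = 16.2°
tan(βl) = tan(16.2°) = 0.29
Z_in = Z_0·(Z_L + jZ_0·tanβl)/(Z_0 + jZ_L·tanβl)
     = 85.1·(326 + j24.7)/(85.1 + j94.7)

Z_in ≈ 158 − j151 Ω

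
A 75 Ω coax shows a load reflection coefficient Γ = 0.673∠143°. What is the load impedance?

Z_L = Z_0·(1 + Γ)/(1 − Γ) = 75·(0.463 + j0.405)/(1.54 − j0.405)

Z_L ≈ 16.2 + j24 Ω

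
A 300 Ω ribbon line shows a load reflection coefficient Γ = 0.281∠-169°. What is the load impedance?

Z_L ≈ 169 − j19.7 Ω

Z_L = Z_0·(1 + Γ)/(1 − Γ) = 300·(0.724 − j0.0536)/(1.28 + j0.0536)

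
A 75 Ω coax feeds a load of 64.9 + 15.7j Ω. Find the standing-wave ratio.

VSWR ≈ 1.31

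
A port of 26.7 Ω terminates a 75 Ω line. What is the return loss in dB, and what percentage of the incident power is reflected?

Γ = (26.7 − 75)/(26.7 + 75) = -0.475
RL = −20·log₁₀(0.475) = 6.47 dB
P_refl/P_inc = |Γ|² = 0.226

RL ≈ 6.47 dB; 22.6% of incident power reflected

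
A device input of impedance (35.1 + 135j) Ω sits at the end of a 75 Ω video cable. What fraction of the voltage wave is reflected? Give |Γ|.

|Γ| ≈ 0.808

Γ = (Z_L − Z_0)/(Z_L + Z_0) = (-39.9 + j135)/(110.1 + j135)
|Γ| = 141/174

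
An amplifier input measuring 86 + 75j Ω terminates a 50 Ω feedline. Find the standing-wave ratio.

VSWR ≈ 3.31

Γ = (Z_L − Z_0)/(Z_L + Z_0) = (36 + j75)/(136 + j75)
|Γ| = 83.2/155 = 0.536
VSWR = (1 + |Γ|)/(1 − |Γ|) = 1.54/0.464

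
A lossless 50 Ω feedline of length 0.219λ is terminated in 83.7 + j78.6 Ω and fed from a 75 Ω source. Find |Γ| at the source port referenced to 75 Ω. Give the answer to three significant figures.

|Γ| ≈ 0.638

βl = 2π × 0.219 = 78.8°
tan(βl) = 5.07
Z_in = Z_0·(Z_L + jZ_0·tanβl)/(Z_0 + jZ_L·tanβl) = 18.5 − j25.1 Ω
Γ_s = (Z_in − Z_s)/(Z_in + Z_s) = (-56.5 − j25.1)/(93.5 − j25.1), |Γ_s| = 0.638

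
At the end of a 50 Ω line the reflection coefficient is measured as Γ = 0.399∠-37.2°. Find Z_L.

Z_L ≈ 80.3 − j46.1 Ω

Z_L = Z_0·(1 + Γ)/(1 − Γ) = 50·(1.32 − j0.241)/(0.682 + j0.241)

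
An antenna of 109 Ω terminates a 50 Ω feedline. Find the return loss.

RL ≈ 8.61 dB

Γ = (109 − 50)/(109 + 50) = 0.371
RL = −20·log₁₀|Γ| = −20·log₁₀(0.371)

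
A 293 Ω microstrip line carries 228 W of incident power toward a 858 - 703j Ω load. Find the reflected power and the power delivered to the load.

|Γ| = |(565 − j703)/(1151 − j703)| = 0.669
|Γ|² = 0.447
P_refl = |Γ|²·P_inc = 102 W, P_del = (1 − |Γ|²)·P_inc = 126 W

P_reflected ≈ 102 W; P_delivered ≈ 126 W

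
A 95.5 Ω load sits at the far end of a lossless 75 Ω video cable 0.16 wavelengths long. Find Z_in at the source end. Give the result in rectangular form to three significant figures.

βl = 2π × 0.16 = 57.6°
tan(βl) = tan(57.6°) = 1.58
Z_in = Z_0·(Z_L + jZ_0·tanβl)/(Z_0 + jZ_L·tanβl)
     = 75·(95.5 + j118)/(75 + j150)

Z_in ≈ 66.2 − j14.6 Ω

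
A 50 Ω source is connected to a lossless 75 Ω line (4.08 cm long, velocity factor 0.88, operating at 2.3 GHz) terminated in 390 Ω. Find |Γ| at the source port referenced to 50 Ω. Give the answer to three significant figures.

λ = v/f = 0.88·c / 2.3 GHz = 0.115 m
βl = 2π·l/λ = 2π × 0.355 = 128°
tan(βl) = -1.28
Z_in = Z_0·(Z_L + jZ_0·tanβl)/(Z_0 + jZ_L·tanβl) = 22.7 + j55.1 Ω
Γ_s = (Z_in − Z_s)/(Z_in + Z_s) = (-27.3 + j55.1)/(72.7 + j55.1), |Γ_s| = 0.674

|Γ| ≈ 0.674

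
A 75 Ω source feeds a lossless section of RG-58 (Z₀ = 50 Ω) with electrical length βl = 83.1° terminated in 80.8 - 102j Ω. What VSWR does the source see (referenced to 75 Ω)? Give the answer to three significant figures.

VSWR ≈ 6.76

tan(βl) = 8.26
Z_in = Z_0·(Z_L + jZ_0·tanβl)/(Z_0 + jZ_L·tanβl) = 11.3 + j9.01 Ω
Γ_s = (Z_in − Z_s)/(Z_in + Z_s) = (-63.7 + j9.01)/(86.3 + j9.01), |Γ_s| = 0.742
VSWR = (1 + |Γ_s|)/(1 − |Γ_s|)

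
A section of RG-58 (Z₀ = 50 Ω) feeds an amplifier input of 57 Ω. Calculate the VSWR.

VSWR ≈ 1.14

Γ = (57 − 50)/(57 + 50) = 0.0654
VSWR = (1 + 0.0654)/(1 − 0.0654)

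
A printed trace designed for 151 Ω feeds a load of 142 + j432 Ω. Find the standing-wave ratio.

VSWR ≈ 10.6

Γ = (Z_L − Z_0)/(Z_L + Z_0) = (-9 + j432)/(293 + j432)
|Γ| = 432/522 = 0.828
VSWR = (1 + |Γ|)/(1 − |Γ|) = 1.83/0.172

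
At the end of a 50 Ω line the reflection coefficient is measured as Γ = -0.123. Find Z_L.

Z_L ≈ 39 Ω

Z_L = Z_0·(1 + Γ)/(1 − Γ) = 50·(0.877)/(1.12)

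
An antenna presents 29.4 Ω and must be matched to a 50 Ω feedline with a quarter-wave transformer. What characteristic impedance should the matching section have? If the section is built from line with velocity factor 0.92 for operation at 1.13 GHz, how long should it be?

Z_qwt = √(Z_0·R_L) = √(50 × 29.4) = √1470
λ = 0.92·c/f = 0.244 m, so l = λ/4 = 0.0611 m

Z_qwt ≈ 38.3 Ω; length ≈ 6.11 cm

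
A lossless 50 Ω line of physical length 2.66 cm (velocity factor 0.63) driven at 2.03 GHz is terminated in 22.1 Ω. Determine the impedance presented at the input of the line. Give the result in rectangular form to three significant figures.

λ = v/f = 0.63·c / 2.03 GHz = 0.0931 m
βl = 2π·l/λ = 2π × 0.286 = 103°
tan(βl) = tan(103°) = -4.38
Z_in = Z_0·(Z_L + jZ_0·tanβl)/(Z_0 + jZ_L·tanβl)
     = 50·(22.1 − j219)/(50 − j96.9)

Z_in ≈ 94 − j37.1 Ω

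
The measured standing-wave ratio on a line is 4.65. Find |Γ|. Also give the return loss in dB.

|Γ| ≈ 0.646; return loss ≈ 3.8 dB

|Γ| = (S − 1)/(S + 1) = (4.65 − 1)/(4.65 + 1) = 3.65/5.65
RL = −20·log₁₀|Γ| = −20·log₁₀(0.646)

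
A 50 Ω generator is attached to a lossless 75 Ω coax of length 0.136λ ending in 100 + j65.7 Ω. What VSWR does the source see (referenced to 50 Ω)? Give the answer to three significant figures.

VSWR ≈ 3.03

βl = 2π × 0.136 = 49°
tan(βl) = 1.15
Z_in = Z_0·(Z_L + jZ_0·tanβl)/(Z_0 + jZ_L·tanβl) = 98.9 − j65.7 Ω
Γ_s = (Z_in − Z_s)/(Z_in + Z_s) = (48.9 − j65.7)/(149 − j65.7), |Γ_s| = 0.503
VSWR = (1 + |Γ_s|)/(1 − |Γ_s|)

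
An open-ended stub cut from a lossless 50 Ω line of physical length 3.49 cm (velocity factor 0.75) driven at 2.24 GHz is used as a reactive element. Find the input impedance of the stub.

λ = v/f = 0.75·c / 2.24 GHz = 0.1 m
βl = 2π·l/λ = 2π × 0.347 = 125°
tan(βl) = -1.42
For an open-ended stub, Z_in = −jZ_0·cot(βl) = −jZ_0/tan(βl)

Z_in ≈ +j35.1 Ω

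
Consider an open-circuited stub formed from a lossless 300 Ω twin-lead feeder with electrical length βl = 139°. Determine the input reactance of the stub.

tan(βl) = -0.869
For an open-circuited stub, Z_in = −jZ_0·cot(βl) = −jZ_0/tan(βl)

X_in ≈ 345 Ω (inductive)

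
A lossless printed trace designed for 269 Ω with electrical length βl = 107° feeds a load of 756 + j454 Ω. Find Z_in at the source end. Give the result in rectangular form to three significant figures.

Z_in ≈ 69.6 + j32.9 Ω

tan(βl) = tan(107°) = -3.27
Z_in = Z_0·(Z_L + jZ_0·tanβl)/(Z_0 + jZ_L·tanβl)
     = 269·(756 − j426)/(1750 − j2470)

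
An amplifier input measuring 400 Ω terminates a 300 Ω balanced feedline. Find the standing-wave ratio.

Γ = (400 − 300)/(400 + 300) = 0.143
VSWR = (1 + 0.143)/(1 − 0.143)

VSWR ≈ 1.33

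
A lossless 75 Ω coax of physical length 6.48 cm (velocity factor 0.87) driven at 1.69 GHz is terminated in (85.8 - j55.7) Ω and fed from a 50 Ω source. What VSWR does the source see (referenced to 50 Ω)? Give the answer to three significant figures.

VSWR ≈ 3

λ = v/f = 0.87·c / 1.69 GHz = 0.154 m
βl = 2π·l/λ = 2π × 0.42 = 151°
tan(βl) = -0.553
Z_in = Z_0·(Z_L + jZ_0·tanβl)/(Z_0 + jZ_L·tanβl) = 150 − j3.97 Ω
Γ_s = (Z_in − Z_s)/(Z_in + Z_s) = (99.9 − j3.97)/(200 − j3.97), |Γ_s| = 0.5
VSWR = (1 + |Γ_s|)/(1 − |Γ_s|)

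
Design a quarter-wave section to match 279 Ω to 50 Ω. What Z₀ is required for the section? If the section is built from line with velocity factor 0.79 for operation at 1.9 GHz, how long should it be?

Z_qwt ≈ 118 Ω; length ≈ 3.12 cm

Z_qwt = √(Z_0·R_L) = √(50 × 279) = √13950
λ = 0.79·c/f = 0.125 m, so l = λ/4 = 0.0312 m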